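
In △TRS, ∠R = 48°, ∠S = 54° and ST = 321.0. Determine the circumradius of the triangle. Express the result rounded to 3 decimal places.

215.974

The third angle is ∠T = 180° − ∠R − ∠S = 78.00°.
Law of sines: RS = ST·sin T/sin R ≈ 422.51.
Law of sines: TR = ST·sin S/sin R ≈ 349.45.
Circumradius = ST/(2 sin R) ≈ 215.97.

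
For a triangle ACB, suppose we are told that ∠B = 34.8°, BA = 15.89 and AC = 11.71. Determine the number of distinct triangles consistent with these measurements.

BA·sin B = 15.89·sin(34.8°) ≈ 9.069.
Since BA sin B < AC < BA (9.069 < 11.71 < 15.89), two triangles exist.

2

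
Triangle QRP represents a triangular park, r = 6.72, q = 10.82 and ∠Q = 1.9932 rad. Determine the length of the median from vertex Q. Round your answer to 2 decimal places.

m_Q ≈ 3.51

Law of sines: sin R = r·sin Q/q ≈ 0.56648.
Since q ≥ r, only the acute value applies: ∠R ≈ 0.6022 rad.
Then ∠P = π − ∠Q − ∠R ≈ 0.5462 rad.
Law of sines gives p = q·sin P/sin Q ≈ 6.1616.
Median from Q: ½√(2·r² + 2·p² − q²) ≈ 3.5062.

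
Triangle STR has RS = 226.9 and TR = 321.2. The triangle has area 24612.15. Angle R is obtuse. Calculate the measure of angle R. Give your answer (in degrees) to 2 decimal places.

From area = ½·TR·RS·sin R, we get sin R = 2·area/(TR·RS) ≈ 0.67541.
Taking the obtuse solution, ∠R ≈ 137.51°.

137.51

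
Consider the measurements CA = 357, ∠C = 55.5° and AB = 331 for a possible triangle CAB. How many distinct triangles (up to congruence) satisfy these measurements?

2

CA·sin C = 357·sin(55.5°) ≈ 294.2.
Since CA sin C < AB < CA (294.2 < 331 < 357), two triangles exist.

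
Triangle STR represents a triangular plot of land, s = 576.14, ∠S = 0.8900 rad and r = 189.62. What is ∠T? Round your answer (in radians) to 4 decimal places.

Law of sines: sin R = r·sin S/s ≈ 0.25575.
Since s ≥ r, only the acute value applies: ∠R ≈ 0.2586 rad.
Then ∠T = π − ∠S − ∠R ≈ 1.9930 rad.

∠T ≈ 1.9930 rad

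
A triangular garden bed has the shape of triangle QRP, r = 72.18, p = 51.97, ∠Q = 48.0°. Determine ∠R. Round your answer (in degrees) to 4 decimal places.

86.0837

By the law of cosines, q² = r² + p² − 2·r·p·cos Q = 2890.8, so q ≈ 53.766.
Law of cosines again: cos R = (p² + q² − r²)/(2·p·q) ≈ 0.06830, so ∠R ≈ 86.08°.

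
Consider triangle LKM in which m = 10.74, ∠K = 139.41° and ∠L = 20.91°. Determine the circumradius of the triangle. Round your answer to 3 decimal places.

R ≈ 15.946

The third angle is ∠M = 180° − ∠L − ∠K = 19.68°.
Law of sines: l = m·sin L/sin M ≈ 11.382.
Law of sines: k = m·sin K/sin M ≈ 20.75.
Circumradius = m/(2 sin M) ≈ 15.946.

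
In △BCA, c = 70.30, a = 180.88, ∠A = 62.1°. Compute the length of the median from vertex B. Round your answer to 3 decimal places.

92.471

Law of sines: sin C = c·sin A/a ≈ 0.34348.
Since a ≥ c, only the acute value applies: ∠C ≈ 20.09°.
Then ∠B = 180° − ∠A − ∠C ≈ 97.81°.
Law of sines gives b = a·sin B/sin A ≈ 202.77.
Median from B: ½√(2·c² + 2·a² − b²) ≈ 92.471.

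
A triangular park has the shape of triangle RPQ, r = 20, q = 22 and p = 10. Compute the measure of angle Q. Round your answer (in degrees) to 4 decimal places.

87.7076

By the law of cosines, cos Q = (r² + p² − q²) / (2·r·p) ≈ 0.04000, so ∠Q ≈ 87.71°.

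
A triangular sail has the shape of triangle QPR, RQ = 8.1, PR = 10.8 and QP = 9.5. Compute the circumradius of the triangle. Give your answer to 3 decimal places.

5.584

By the law of cosines, cos Q = (RQ² + QP² − PR²) / (2·RQ·QP) ≈ 0.25484, so ∠Q ≈ 75.24°.
Circumradius = PR/(2 sin Q) ≈ 5.5844.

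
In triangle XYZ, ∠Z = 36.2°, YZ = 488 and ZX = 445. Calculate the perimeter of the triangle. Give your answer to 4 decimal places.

By the law of cosines, XY² = YZ² + ZX² − 2·YZ·ZX·cos Z = 85690, so XY ≈ 292.73.
Semiperimeter s = (488+445+292.73)/2 = 612.86.
Perimeter = 488 + 445 + 292.73 = 1225.7.

1225.7285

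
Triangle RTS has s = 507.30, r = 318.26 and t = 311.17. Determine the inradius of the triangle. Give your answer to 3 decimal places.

83.133

Semiperimeter p = (318.26 + 311.17 + 507.3)/2 = 568.37.
Heron's formula: area = √(568.37·250.11·257.19·61.065) ≈ 47250.
Inradius = area/p = 47250/568.37 ≈ 83.133.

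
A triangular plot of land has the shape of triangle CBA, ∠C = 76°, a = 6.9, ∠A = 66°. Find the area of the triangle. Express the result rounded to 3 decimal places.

The third angle is ∠B = 180° − ∠A − ∠C = 38.00°.
Law of sines: c = a·sin C/sin A ≈ 7.3286.
Law of sines: b = a·sin B/sin A ≈ 4.6501.
Area = ½·a·c·sin B ≈ 15.566.

15.566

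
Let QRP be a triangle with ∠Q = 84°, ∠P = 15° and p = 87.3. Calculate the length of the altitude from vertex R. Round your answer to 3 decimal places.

86.822

The third angle is ∠R = 180° − ∠P − ∠Q = 81.00°.
Law of sines: q = p·sin Q/sin P ≈ 335.45.
Law of sines: r = p·sin R/sin P ≈ 333.15.
Area = ½·p·q·sin R ≈ 14462.
The altitude from R has length 2·area/r ≈ 86.822.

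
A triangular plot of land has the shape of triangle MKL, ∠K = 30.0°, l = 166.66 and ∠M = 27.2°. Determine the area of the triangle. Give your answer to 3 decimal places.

area ≈ 3776.069

The third angle is ∠L = 180° − ∠M − ∠K = 122.80°.
Law of sines: m = l·sin M/sin L ≈ 90.629.
Law of sines: k = l·sin K/sin L ≈ 99.136.
Area = ½·l·m·sin K ≈ 3776.1.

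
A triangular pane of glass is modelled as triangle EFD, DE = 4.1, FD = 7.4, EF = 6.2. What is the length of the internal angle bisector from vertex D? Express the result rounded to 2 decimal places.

t_D ≈ 4.64

By the law of cosines, cos D = (FD² + DE² − EF²) / (2·FD·DE) ≈ 0.54598, so ∠D ≈ 56.91°.
The bisector from D has length 2·FD·DE·cos(∠D/2)/(FD+DE) ≈ 4.6391.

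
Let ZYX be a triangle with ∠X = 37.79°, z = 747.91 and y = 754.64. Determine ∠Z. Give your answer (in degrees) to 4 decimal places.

70.3553

By the law of cosines, x² = z² + y² − 2·z·y·cos X = 2.368e+05, so x ≈ 486.62.
Law of cosines again: cos Z = (y² + x² − z²)/(2·y·x) ≈ 0.33619, so ∠Z ≈ 70.36°.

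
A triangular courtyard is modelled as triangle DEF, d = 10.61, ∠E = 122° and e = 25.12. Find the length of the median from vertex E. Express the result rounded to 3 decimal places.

Law of sines: sin D = d·sin E/e ≈ 0.35819.
Since e ≥ d, only the acute value applies: ∠D ≈ 20.99°.
Then ∠F = 180° − ∠E − ∠D ≈ 37.01°.
Law of sines gives f = e·sin F/sin E ≈ 17.831.
Median from E: ½√(2·f² + 2·d² − e²) ≈ 7.5829.

7.583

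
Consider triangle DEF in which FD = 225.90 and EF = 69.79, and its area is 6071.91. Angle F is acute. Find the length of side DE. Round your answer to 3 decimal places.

189.192

From area = ½·EF·FD·sin F, we get sin F = 2·area/(EF·FD) ≈ 0.77028.
Taking the acute solution, ∠F ≈ 50.38°.
Law of cosines then gives DE ≈ 189.19.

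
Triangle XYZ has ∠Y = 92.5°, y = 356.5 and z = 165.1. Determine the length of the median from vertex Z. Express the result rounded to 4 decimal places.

Law of sines: sin Z = z·sin Y/y ≈ 0.46267.
Since y ≥ z, only the acute value applies: ∠Z ≈ 27.56°.
Then ∠X = 180° − ∠Y − ∠Z ≈ 59.94°.
Law of sines gives x = y·sin X/sin Y ≈ 308.85.
Median from Z: ½√(2·x² + 2·y² − z²) ≈ 323.15.

323.1479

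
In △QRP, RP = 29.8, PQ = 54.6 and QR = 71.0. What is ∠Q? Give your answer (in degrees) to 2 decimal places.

By the law of cosines, cos Q = (PQ² + QR² − RP²) / (2·PQ·QR) ≈ 0.92015, so ∠Q ≈ 23.05°.

∠Q ≈ 23.05°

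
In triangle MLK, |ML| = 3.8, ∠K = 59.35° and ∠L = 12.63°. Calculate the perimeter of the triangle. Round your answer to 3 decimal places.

perimeter ≈ 8.966

The third angle is ∠M = 180° − ∠L − ∠K = 108.02°.
Law of sines: |LK| = |ML|·sin M/sin K ≈ 4.2004.
Law of sines: |KM| = |ML|·sin L/sin K ≈ 0.96581.
Semiperimeter s = (4.2004+0.96581+3.8)/2 = 4.4831.
Perimeter = 4.2004 + 0.96581 + 3.8 = 8.9662.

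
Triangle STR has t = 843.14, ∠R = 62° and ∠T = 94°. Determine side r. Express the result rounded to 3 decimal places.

746.266

The third angle is ∠S = 180° − ∠T − ∠R = 24.00°.
Law of sines: r = t·sin R/sin T ≈ 746.27.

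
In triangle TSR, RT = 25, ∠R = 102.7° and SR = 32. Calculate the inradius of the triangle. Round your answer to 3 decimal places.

r ≈ 7.672

By the law of cosines, TS² = SR² + RT² − 2·SR·RT·cos R = 2000.8, so TS ≈ 44.73.
Area = ½·SR·RT·sin R ≈ 390.21.
Semiperimeter s = (32+25+44.73)/2 = 50.865.
Inradius = area/s = 390.21/50.865 ≈ 7.6716.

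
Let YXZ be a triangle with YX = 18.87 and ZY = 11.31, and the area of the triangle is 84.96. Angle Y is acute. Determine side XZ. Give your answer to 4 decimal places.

15.0243

From area = ½·ZY·YX·sin Y, we get sin Y = 2·area/(ZY·YX) ≈ 0.79618.
Taking the acute solution, ∠Y ≈ 0.921 rad.
Law of cosines then gives XZ ≈ 15.024.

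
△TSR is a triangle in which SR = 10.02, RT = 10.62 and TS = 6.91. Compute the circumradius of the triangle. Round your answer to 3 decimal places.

By the law of cosines, cos T = (RT² + TS² − SR²) / (2·RT·TS) ≈ 0.40971, so ∠T ≈ 65.81°.
Circumradius = SR/(2 sin T) ≈ 5.4921.

5.492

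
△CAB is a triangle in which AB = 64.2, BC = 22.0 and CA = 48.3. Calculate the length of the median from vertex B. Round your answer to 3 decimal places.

Median from B: ½√(2·AB² + 2·BC² − CA²) ≈ 41.468.

41.468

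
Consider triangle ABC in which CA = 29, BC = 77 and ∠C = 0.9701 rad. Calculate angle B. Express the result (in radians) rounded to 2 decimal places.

∠B ≈ 0.38 rad

By the law of cosines, AB² = BC² + CA² − 2·BC·CA·cos C = 4245.7, so AB ≈ 65.159.
Law of cosines again: cos B = (AB² + BC² − CA²)/(2·AB·BC) ≈ 0.93016, so ∠B ≈ 0.3759 rad.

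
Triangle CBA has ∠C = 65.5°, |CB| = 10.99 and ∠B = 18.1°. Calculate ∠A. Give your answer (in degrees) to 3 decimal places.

The third angle is ∠A = 180° − ∠C − ∠B = 96.40°.

∠A ≈ 96.400°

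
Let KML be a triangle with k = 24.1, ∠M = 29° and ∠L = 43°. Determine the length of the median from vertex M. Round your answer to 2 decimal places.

20.05

The third angle is ∠K = 180° − ∠M − ∠L = 108.00°.
Law of sines: m = k·sin M/sin K ≈ 12.285.
Law of sines: l = k·sin L/sin K ≈ 17.282.
Median from M: ½√(2·l² + 2·k² − m²) ≈ 20.05.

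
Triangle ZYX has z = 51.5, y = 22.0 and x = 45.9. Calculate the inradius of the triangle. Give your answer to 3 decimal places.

8.453

Semiperimeter s = (51.5 + 22 + 45.9)/2 = 59.7.
Heron's formula: area = √(59.7·8.2·37.7·13.8) ≈ 504.67.
Inradius = area/s = 504.67/59.7 ≈ 8.4534.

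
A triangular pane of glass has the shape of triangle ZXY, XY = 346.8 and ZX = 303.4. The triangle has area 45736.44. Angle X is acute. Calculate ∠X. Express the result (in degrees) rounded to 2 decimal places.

From area = ½·ZX·XY·sin X, we get sin X = 2·area/(ZX·XY) ≈ 0.86936.
Taking the acute solution, ∠X ≈ 60.38°.

∠X ≈ 60.38°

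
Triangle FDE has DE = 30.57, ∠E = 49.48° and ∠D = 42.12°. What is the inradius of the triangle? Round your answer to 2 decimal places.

r ≈ 6.41

The third angle is ∠F = 180° − ∠D − ∠E = 88.40°.
Law of sines: EF = DE·sin D/sin F ≈ 20.511.
Law of sines: FD = DE·sin E/sin F ≈ 23.248.
Area = ½·DE·EF·sin E ≈ 238.32.
Semiperimeter s = (30.57+20.511+23.248)/2 = 37.164.
Inradius = area/s = 238.32/37.164 ≈ 6.4127.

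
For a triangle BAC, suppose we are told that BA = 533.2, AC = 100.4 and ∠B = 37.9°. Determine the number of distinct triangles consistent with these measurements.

BA·sin B = 533.2·sin(37.9°) ≈ 327.5.
Since AC = 100.4 < 327.5 = BA sin B, no triangle exists.

0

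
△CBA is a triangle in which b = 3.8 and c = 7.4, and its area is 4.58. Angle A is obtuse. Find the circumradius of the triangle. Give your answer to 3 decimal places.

From area = ½·c·b·sin A, we get sin A = 2·area/(c·b) ≈ 0.32575.
Taking the obtuse solution, ∠A ≈ 160.99°.
Law of cosines then gives a ≈ 11.062.
Circumradius = a/(2 sin A) ≈ 16.98.

16.980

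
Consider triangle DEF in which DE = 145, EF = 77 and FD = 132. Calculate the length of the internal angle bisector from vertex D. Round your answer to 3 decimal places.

t_D ≈ 132.895

By the law of cosines, cos D = (FD² + DE² − EF²) / (2·FD·DE) ≈ 0.84953, so ∠D ≈ 31.84°.
The bisector from D has length 2·FD·DE·cos(∠D/2)/(FD+DE) ≈ 132.89.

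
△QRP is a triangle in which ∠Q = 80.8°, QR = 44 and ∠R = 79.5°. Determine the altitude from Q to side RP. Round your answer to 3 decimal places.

h_Q ≈ 43.263

The third angle is ∠P = 180° − ∠Q − ∠R = 19.70°.
Law of sines: RP = QR·sin Q/sin P ≈ 128.85.
Law of sines: PQ = QR·sin R/sin P ≈ 128.34.
Area = ½·QR·RP·sin R ≈ 2787.2.
The altitude from Q has length 2·area/RP ≈ 43.263.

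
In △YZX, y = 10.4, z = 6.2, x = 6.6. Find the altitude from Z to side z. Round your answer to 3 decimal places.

Semiperimeter s = (10.4 + 6.2 + 6.6)/2 = 11.6.
Heron's formula: area = √(11.6·1.2·5.4·5) ≈ 19.387.
The altitude from Z has length 2·area/z ≈ 6.2537.

6.254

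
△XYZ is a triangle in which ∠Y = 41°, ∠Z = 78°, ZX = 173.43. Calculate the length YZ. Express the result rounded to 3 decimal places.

231.207

The third angle is ∠X = 180° − ∠Y − ∠Z = 61.00°.
Law of sines: YZ = ZX·sin X/sin Y ≈ 231.21.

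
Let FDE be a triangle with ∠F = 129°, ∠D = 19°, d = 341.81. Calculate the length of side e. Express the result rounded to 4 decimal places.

556.3557

The third angle is ∠E = 180° − ∠F − ∠D = 32.00°.
Law of sines: e = d·sin E/sin D ≈ 556.36.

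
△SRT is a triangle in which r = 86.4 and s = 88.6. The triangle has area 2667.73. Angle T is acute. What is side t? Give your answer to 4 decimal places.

From area = ½·s·r·sin T, we get sin T = 2·area/(s·r) ≈ 0.69699.
Taking the acute solution, ∠T ≈ 44.19°.
Law of cosines then gives t ≈ 65.851.

65.8506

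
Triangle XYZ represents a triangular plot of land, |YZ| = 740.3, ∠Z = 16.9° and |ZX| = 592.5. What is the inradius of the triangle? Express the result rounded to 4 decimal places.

r ≈ 80.8459

By the law of cosines, |XY|² = |YZ|² + |ZX|² − 2·|YZ|·|ZX|·cos Z = 59730, so |XY| ≈ 244.4.
Area = ½·|YZ|·|ZX|·sin Z ≈ 63755.
Semiperimeter s = (740.3+592.5+244.4)/2 = 788.6.
Inradius = area/s = 63755/788.6 ≈ 80.846.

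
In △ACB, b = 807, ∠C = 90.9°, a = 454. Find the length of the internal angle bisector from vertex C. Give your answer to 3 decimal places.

407.654

By the law of cosines, c² = b² + a² − 2·b·a·cos C = 8.6887e+05, so c ≈ 932.13.
The bisector from C has length 2·b·a·cos(∠C/2)/(b+a) ≈ 407.65.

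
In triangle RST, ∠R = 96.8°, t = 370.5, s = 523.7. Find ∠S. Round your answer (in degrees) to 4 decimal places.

∠S ≈ 50.2490°

By the law of cosines, r² = s² + t² − 2·s·t·cos R = 4.5748e+05, so r ≈ 676.37.
Law of cosines again: cos S = (t² + r² − s²)/(2·t·r) ≈ 0.63945, so ∠S ≈ 50.25°.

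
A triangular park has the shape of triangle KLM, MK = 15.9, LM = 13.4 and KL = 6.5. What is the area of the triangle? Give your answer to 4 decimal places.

Semiperimeter s = (13.4 + 15.9 + 6.5)/2 = 17.9.
Heron's formula: area = √(17.9·4.5·2·11.4) ≈ 42.855.

42.8549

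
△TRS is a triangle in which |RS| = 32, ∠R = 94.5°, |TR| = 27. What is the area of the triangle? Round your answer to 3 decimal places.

430.668

Area = ½·|TR|·|RS|·sin R ≈ 430.67.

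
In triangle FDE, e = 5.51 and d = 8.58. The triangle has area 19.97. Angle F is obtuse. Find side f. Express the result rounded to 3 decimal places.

From area = ½·d·e·sin F, we get sin F = 2·area/(d·e) ≈ 0.84483.
Taking the obtuse solution, ∠F ≈ 122.35°.
Law of cosines then gives f ≈ 12.432.

12.432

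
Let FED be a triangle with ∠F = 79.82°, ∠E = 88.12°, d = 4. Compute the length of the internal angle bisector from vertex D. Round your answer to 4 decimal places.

t_D ≈ 18.8826

The third angle is ∠D = 180° − ∠F − ∠E = 12.06°.
Law of sines: f = d·sin F/sin D ≈ 18.843.
Law of sines: e = d·sin E/sin D ≈ 19.134.
The bisector from D has length 2·f·e·cos(∠D/2)/(f+e) ≈ 18.883.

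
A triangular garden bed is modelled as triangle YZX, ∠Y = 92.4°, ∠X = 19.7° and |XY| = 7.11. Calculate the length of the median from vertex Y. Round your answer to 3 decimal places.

The third angle is ∠Z = 180° − ∠X − ∠Y = 67.90°.
Law of sines: |ZX| = |XY|·sin Y/sin Z ≈ 7.6671.
Law of sines: |YZ| = |XY|·sin X/sin Z ≈ 2.5868.
Median from Y: ½√(2·|XY|² + 2·|YZ|² − |ZX|²) ≈ 3.7317.

m_Y ≈ 3.732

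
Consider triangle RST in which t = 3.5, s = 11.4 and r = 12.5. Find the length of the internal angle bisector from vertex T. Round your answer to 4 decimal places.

By the law of cosines, cos T = (r² + s² − t²) / (2·r·s) ≈ 0.96126, so ∠T ≈ 16.00°.
The bisector from T has length 2·r·s·cos(∠T/2)/(r+s) ≈ 11.809.

t_T ≈ 11.8086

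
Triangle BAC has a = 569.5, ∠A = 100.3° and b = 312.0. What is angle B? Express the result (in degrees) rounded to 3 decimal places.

Law of sines: sin B = b·sin A/a ≈ 0.53902.
Since a ≥ b, only the acute value applies: ∠B ≈ 32.62°.
Then ∠C = 180° − ∠A − ∠B ≈ 47.08°.

32.617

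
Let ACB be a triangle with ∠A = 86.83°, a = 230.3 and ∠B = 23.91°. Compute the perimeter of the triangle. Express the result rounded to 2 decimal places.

539.49

The third angle is ∠C = 180° − ∠B − ∠A = 69.26°.
Law of sines: c = a·sin C/sin A ≈ 215.71.
Law of sines: b = a·sin B/sin A ≈ 93.484.
Semiperimeter s = (230.3+215.71+93.484)/2 = 269.74.
Perimeter = 230.3 + 215.71 + 93.484 = 539.49.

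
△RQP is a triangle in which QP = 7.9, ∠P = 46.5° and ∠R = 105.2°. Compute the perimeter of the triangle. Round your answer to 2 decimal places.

The third angle is ∠Q = 180° − ∠P − ∠R = 28.30°.
Law of sines: PR = QP·sin Q/sin R ≈ 3.8811.
Law of sines: RQ = QP·sin P/sin R ≈ 5.9382.
Semiperimeter s = (7.9+3.8811+5.9382)/2 = 8.8596.
Perimeter = 7.9 + 3.8811 + 5.9382 = 17.719.

17.72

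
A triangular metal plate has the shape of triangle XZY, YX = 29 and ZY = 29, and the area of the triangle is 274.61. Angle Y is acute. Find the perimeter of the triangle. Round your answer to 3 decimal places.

From area = ½·ZY·YX·sin Y, we get sin Y = 2·area/(ZY·YX) ≈ 0.65306.
Taking the acute solution, ∠Y ≈ 40.77°.
Law of cosines then gives XZ ≈ 20.204.
Perimeter = 29 + 29 + 20.204 = 78.204.

78.204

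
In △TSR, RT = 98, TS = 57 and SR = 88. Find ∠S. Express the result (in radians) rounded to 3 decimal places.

1.432

By the law of cosines, cos S = (TS² + SR² − RT²) / (2·TS·SR) ≈ 0.13846, so ∠S ≈ 1.432 rad.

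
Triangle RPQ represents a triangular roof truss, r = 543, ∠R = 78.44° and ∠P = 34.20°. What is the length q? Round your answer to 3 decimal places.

511.534

The third angle is ∠Q = 180° − ∠R − ∠P = 67.36°.
Law of sines: q = r·sin Q/sin R ≈ 511.53.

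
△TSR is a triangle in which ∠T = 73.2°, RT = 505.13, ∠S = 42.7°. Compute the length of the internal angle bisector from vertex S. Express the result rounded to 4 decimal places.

The third angle is ∠R = 180° − ∠T − ∠S = 64.10°.
Law of sines: SR = RT·sin T/sin S ≈ 713.06.
Law of sines: TS = RT·sin R/sin S ≈ 670.04.
The bisector from S has length 2·TS·SR·cos(∠S/2)/(TS+SR) ≈ 643.47.

t_S ≈ 643.4696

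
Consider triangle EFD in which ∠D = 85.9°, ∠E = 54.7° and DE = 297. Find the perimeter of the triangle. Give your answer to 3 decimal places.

The third angle is ∠F = 180° − ∠D − ∠E = 39.40°.
Law of sines: FD = DE·sin E/sin F ≈ 381.88.
Law of sines: EF = DE·sin D/sin F ≈ 466.72.
Semiperimeter s = (381.88+297+466.72)/2 = 572.8.
Perimeter = 381.88 + 297 + 466.72 = 1145.6.

perimeter ≈ 1145.601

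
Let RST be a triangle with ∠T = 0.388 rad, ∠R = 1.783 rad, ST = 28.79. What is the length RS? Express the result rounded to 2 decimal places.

The third angle is ∠S = π − ∠T − ∠R = 0.971 rad.
Law of sines: RS = ST·sin T/sin R ≈ 11.142.

11.14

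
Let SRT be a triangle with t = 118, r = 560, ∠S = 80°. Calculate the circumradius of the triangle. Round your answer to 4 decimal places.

By the law of cosines, s² = r² + t² − 2·r·t·cos S = 3.0457e+05, so s ≈ 551.88.
Area = ½·r·t·sin S ≈ 32538.
Circumradius = s/(2 sin S) ≈ 280.2.

280.1983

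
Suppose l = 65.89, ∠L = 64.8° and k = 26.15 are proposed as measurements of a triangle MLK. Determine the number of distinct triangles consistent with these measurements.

1

k·sin L = 26.15·sin(64.8°) ≈ 23.66.
Since l ≥ k, exactly one triangle exists.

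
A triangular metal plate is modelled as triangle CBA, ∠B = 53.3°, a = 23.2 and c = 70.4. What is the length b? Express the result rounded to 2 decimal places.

59.52

By the law of cosines, b² = a² + c² − 2·a·c·cos B = 3542.2, so b ≈ 59.517.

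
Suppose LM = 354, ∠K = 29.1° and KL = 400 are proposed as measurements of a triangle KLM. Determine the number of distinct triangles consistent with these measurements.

KL·sin K = 400·sin(29.1°) ≈ 194.5.
Since KL sin K < LM < KL (194.5 < 354 < 400), two triangles exist.

2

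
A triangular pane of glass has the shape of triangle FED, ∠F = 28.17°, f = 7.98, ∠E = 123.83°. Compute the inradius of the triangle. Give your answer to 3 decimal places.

The third angle is ∠D = 180° − ∠F − ∠E = 28.00°.
Law of sines: e = f·sin E/sin F ≈ 14.042.
Law of sines: d = f·sin D/sin F ≈ 7.9358.
Area = ½·f·e·sin D ≈ 26.303.
Semiperimeter s = (7.98+14.042+7.9358)/2 = 14.979.
Inradius = area/s = 26.303/14.979 ≈ 1.756.

r ≈ 1.756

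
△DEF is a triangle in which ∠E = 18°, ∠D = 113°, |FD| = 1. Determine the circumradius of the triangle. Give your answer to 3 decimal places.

The third angle is ∠F = 180° − ∠D − ∠E = 49.00°.
Law of sines: |EF| = |FD|·sin D/sin E ≈ 2.9788.
Law of sines: |DE| = |FD|·sin F/sin E ≈ 2.4423.
Circumradius = |FD|/(2 sin E) ≈ 1.618.

1.618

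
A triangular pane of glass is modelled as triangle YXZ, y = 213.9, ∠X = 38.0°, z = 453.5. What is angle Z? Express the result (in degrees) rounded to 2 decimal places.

By the law of cosines, x² = z² + y² − 2·z·y·cos X = 98536, so x ≈ 313.9.
Law of cosines again: cos Z = (y² + x² − z²)/(2·y·x) ≈ -0.45703, so ∠Z ≈ 117.20°.

117.20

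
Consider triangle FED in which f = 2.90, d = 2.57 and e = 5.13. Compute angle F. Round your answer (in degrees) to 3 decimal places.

By the law of cosines, cos F = (e² + d² − f²) / (2·e·d) ≈ 0.92960, so ∠F ≈ 21.63°.

∠F ≈ 21.628°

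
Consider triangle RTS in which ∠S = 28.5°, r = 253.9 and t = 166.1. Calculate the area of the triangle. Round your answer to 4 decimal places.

area ≈ 10061.5581

Area = ½·r·t·sin S ≈ 10062.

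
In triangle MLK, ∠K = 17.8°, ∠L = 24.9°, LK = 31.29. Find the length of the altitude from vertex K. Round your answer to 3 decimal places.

The third angle is ∠M = 180° − ∠L − ∠K = 137.30°.
Law of sines: KM = LK·sin L/sin M ≈ 19.426.
Law of sines: ML = LK·sin K/sin M ≈ 14.105.
Area = ½·LK·KM·sin K ≈ 92.909.
The altitude from K has length 2·area/ML ≈ 13.174.

13.174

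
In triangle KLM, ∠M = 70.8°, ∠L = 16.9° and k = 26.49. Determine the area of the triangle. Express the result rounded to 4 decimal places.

The third angle is ∠K = 180° − ∠L − ∠M = 92.30°.
Law of sines: l = k·sin L/sin K ≈ 7.7069.
Law of sines: m = k·sin M/sin K ≈ 25.037.
Area = ½·k·l·sin M ≈ 96.4.

96.4001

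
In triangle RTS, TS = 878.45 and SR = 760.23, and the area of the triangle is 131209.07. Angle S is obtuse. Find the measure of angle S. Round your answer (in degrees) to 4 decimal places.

156.8621

From area = ½·TS·SR·sin S, we get sin S = 2·area/(TS·SR) ≈ 0.39295.
Taking the obtuse solution, ∠S ≈ 156.86°.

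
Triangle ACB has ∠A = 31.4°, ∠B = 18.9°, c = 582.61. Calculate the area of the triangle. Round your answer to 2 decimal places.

area ≈ 37226.65

The third angle is ∠C = 180° − ∠B − ∠A = 129.70°.
Law of sines: a = c·sin A/sin C ≈ 394.52.
Law of sines: b = c·sin B/sin C ≈ 245.28.
Area = ½·c·a·sin B ≈ 37227.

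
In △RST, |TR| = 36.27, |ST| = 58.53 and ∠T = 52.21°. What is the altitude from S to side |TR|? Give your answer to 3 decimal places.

By the law of cosines, |RS|² = |ST|² + |TR|² − 2·|ST|·|TR|·cos T = 2139.6, so |RS| ≈ 46.256.
Area = ½·|ST|·|TR|·sin T ≈ 838.82.
The altitude from S has length 2·area/|TR| ≈ 46.254.

46.254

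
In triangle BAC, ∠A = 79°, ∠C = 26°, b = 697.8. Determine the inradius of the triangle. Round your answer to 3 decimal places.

The third angle is ∠B = 180° − ∠A − ∠C = 75.00°.
Law of sines: a = b·sin A/sin B ≈ 709.14.
Law of sines: c = b·sin C/sin B ≈ 316.69.
Area = ½·b·a·sin C ≈ 1.0846e+05.
Semiperimeter s = (697.8+709.14+316.69)/2 = 861.81.
Inradius = area/s = 1.0846e+05/861.81 ≈ 125.85.

125.853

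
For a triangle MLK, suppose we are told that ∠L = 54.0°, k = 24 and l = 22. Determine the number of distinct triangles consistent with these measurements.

k·sin L = 24·sin(54.0°) ≈ 19.42.
Since k sin L < l < k (19.42 < 22 < 24), two triangles exist.

2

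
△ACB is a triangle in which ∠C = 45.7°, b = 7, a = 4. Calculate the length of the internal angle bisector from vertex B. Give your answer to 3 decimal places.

By the law of cosines, c² = b² + a² − 2·b·a·cos C = 25.889, so c ≈ 5.0881.
Law of cosines again: cos B = (a² + c² − b²)/(2·a·c) ≈ -0.17470, so ∠B ≈ 100.06°.
The bisector from B has length 2·a·c·cos(∠B/2)/(a+c) ≈ 2.8772.

t_B ≈ 2.877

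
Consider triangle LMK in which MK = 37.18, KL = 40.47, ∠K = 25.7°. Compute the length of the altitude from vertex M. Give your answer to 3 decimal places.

h_M ≈ 16.123

By the law of cosines, LM² = MK² + KL² − 2·MK·KL·cos K = 308.52, so LM ≈ 17.565.
Area = ½·MK·KL·sin K ≈ 326.26.
The altitude from M has length 2·area/KL ≈ 16.123.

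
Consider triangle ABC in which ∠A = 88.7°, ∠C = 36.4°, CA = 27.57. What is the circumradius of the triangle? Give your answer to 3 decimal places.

R ≈ 16.849

The third angle is ∠B = 180° − ∠C − ∠A = 54.90°.
Law of sines: BC = CA·sin A/sin B ≈ 33.689.
Law of sines: AB = CA·sin C/sin B ≈ 19.997.
Circumradius = CA/(2 sin B) ≈ 16.849.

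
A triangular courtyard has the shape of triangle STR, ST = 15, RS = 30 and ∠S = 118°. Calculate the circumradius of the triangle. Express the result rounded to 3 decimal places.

22.277

By the law of cosines, TR² = RS² + ST² − 2·RS·ST·cos S = 1547.5, so TR ≈ 39.339.
Area = ½·RS·ST·sin S ≈ 198.66.
Circumradius = TR/(2 sin S) ≈ 22.277.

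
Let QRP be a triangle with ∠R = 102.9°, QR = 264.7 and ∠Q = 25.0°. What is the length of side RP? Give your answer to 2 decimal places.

141.77

The third angle is ∠P = 180° − ∠Q − ∠R = 52.10°.
Law of sines: RP = QR·sin Q/sin P ≈ 141.77.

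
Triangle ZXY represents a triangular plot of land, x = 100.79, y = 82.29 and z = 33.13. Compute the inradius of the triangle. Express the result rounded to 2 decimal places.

r ≈ 11.44

Semiperimeter s = (33.13 + 100.79 + 82.29)/2 = 108.11.
Heron's formula: area = √(108.11·74.975·7.315·25.815) ≈ 1237.2.
Inradius = area/s = 1237.2/108.11 ≈ 11.444.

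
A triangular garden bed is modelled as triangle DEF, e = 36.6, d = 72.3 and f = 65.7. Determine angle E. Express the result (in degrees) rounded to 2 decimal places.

By the law of cosines, cos E = (f² + d² − e²) / (2·f·d) ≈ 0.86358, so ∠E ≈ 30.28°.

∠E ≈ 30.28°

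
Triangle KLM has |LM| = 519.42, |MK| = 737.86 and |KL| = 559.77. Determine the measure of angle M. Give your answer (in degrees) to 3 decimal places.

49.197

By the law of cosines, cos M = (|LM|² + |MK|² − |KL|²) / (2·|LM|·|MK|) ≈ 0.65346, so ∠M ≈ 49.20°.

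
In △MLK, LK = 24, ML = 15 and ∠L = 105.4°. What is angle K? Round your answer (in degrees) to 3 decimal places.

27.329

By the law of cosines, KM² = ML² + LK² − 2·ML·LK·cos L = 992.2, so KM ≈ 31.499.
Law of cosines again: cos K = (LK² + KM² − ML²)/(2·LK·KM) ≈ 0.88838, so ∠K ≈ 27.33°.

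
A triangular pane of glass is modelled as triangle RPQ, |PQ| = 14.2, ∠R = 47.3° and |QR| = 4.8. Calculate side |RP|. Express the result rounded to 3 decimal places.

Law of sines: sin P = |QR|·sin R/|PQ| ≈ 0.24842.
Since |PQ| ≥ |QR|, only the acute value applies: ∠P ≈ 14.38°.
Then ∠Q = 180° − ∠R − ∠P ≈ 118.32°.
Law of sines gives |RP| = |PQ|·sin Q/sin R ≈ 17.01.

17.010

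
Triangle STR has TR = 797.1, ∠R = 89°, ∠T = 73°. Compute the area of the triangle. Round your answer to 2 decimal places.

982977.15

The third angle is ∠S = 180° − ∠T − ∠R = 18.00°.
Law of sines: RS = TR·sin T/sin S ≈ 2466.8.
Law of sines: ST = TR·sin R/sin S ≈ 2579.1.
Area = ½·TR·RS·sin R ≈ 9.8298e+05.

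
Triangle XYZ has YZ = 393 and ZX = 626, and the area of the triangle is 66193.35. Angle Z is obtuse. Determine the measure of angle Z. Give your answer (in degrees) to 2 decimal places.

From area = ½·YZ·ZX·sin Z, we get sin Z = 2·area/(YZ·ZX) ≈ 0.53812.
Taking the obtuse solution, ∠Z ≈ 147.44°.

147.44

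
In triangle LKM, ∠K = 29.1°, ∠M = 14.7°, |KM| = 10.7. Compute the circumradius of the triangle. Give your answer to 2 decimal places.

The third angle is ∠L = 180° − ∠K − ∠M = 136.20°.
Law of sines: |ML| = |KM|·sin K/sin L ≈ 7.5184.
Law of sines: |LK| = |KM|·sin M/sin L ≈ 3.9229.
Circumradius = |KM|/(2 sin L) ≈ 7.7296.

R ≈ 7.73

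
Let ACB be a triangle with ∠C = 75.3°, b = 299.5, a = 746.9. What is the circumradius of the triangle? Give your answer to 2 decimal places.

R ≈ 377.75

By the law of cosines, c² = b² + a² − 2·b·a·cos C = 5.3403e+05, so c ≈ 730.77.
Area = ½·b·a·sin C ≈ 1.0819e+05.
Circumradius = c/(2 sin C) ≈ 377.75.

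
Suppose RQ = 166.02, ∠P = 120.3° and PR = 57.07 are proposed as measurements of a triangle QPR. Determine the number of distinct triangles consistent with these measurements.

PR·sin P = 57.07·sin(120.3°) ≈ 49.27.
Since ∠P is not acute, a triangle exists only if RQ > PR; here RQ > PR, so there is exactly one triangle.

1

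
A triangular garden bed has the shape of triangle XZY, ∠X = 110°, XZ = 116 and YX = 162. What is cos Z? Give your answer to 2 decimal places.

cos Z ≈ 0.75

By the law of cosines, ZY² = YX² + XZ² − 2·YX·XZ·cos X = 52554, so ZY ≈ 229.25.
Law of cosines again: cos Z = (XZ² + ZY² − YX²)/(2·XZ·ZY) ≈ 0.74769, so ∠Z ≈ 41.61°.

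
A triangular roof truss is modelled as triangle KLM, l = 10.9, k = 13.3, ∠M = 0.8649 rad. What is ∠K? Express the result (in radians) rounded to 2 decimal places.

∠K ≈ 1.35 rad

By the law of cosines, m² = k² + l² − 2·k·l·cos M = 107.61, so m ≈ 10.374.
Law of cosines again: cos K = (l² + m² − k²)/(2·l·m) ≈ 0.21903, so ∠K ≈ 1.3500 rad.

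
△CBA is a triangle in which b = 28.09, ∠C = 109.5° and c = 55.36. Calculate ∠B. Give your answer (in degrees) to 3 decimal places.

∠B ≈ 28.575°

Law of sines: sin B = b·sin C/c ≈ 0.47830.
Since c ≥ b, only the acute value applies: ∠B ≈ 28.57°.
Then ∠A = 180° − ∠C − ∠B ≈ 41.93°.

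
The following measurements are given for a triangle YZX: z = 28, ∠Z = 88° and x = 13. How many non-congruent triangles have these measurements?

x·sin Z = 13·sin(88°) ≈ 12.99.
Since z ≥ x, exactly one triangle exists.

1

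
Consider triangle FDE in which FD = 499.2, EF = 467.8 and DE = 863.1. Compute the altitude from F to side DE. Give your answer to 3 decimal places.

h_F ≈ 217.885

Semiperimeter s = (863.1 + 467.8 + 499.2)/2 = 915.05.
Heron's formula: area = √(915.05·51.95·447.25·415.85) ≈ 94028.
The altitude from F has length 2·area/DE ≈ 217.89.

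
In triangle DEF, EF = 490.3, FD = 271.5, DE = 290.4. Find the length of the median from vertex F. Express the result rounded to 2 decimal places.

368.74

Median from F: ½√(2·EF² + 2·FD² − DE²) ≈ 368.74.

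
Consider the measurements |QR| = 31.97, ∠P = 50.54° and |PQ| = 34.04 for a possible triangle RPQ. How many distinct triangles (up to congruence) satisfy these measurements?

2

|PQ|·sin P = 34.04·sin(50.54°) ≈ 26.28.
Since |PQ| sin P < |QR| < |PQ| (26.28 < 31.97 < 34.04), two triangles exist.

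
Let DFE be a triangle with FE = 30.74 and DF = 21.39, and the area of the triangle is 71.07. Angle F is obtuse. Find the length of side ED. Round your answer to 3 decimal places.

51.831

From area = ½·DF·FE·sin F, we get sin F = 2·area/(DF·FE) ≈ 0.21617.
Taking the obtuse solution, ∠F ≈ 167.52°.
Law of cosines then gives ED ≈ 51.831.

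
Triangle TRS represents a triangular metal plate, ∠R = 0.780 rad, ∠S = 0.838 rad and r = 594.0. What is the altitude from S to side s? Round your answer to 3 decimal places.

h_S ≈ 593.338

The third angle is ∠T = π − ∠R − ∠S = 1.524 rad.
Law of sines: t = r·sin T/sin R ≈ 843.67.
Law of sines: s = r·sin S/sin R ≈ 627.81.
Area = ½·r·t·sin S ≈ 1.8625e+05.
The altitude from S has length 2·area/s ≈ 593.34.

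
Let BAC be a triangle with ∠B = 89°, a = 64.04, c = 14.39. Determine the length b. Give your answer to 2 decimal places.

By the law of cosines, b² = a² + c² − 2·a·c·cos B = 4276, so b ≈ 65.391.

65.39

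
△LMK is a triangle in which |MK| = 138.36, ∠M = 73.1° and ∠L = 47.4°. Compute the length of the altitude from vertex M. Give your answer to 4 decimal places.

The third angle is ∠K = 180° − ∠L − ∠M = 59.50°.
Law of sines: |KL| = |MK|·sin M/sin L ≈ 179.85.
Law of sines: |LM| = |MK|·sin K/sin L ≈ 161.96.
Area = ½·|MK|·|KL|·sin K ≈ 10720.
The altitude from M has length 2·area/|KL| ≈ 119.22.

119.2150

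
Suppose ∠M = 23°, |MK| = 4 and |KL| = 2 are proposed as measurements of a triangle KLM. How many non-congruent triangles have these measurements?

|MK|·sin M = 4·sin(23°) ≈ 1.563.
Since |MK| sin M < |KL| < |MK| (1.563 < 2 < 4), two triangles exist.

2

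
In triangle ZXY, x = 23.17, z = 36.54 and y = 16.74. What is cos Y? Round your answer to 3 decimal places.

0.940

By the law of cosines, cos Y = (z² + x² − y²) / (2·z·x) ≈ 0.94007, so ∠Y ≈ 19.94°.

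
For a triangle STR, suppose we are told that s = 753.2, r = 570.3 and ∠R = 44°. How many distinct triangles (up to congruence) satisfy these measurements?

s·sin R = 753.2·sin(44°) ≈ 523.2.
Since s sin R < r < s (523.2 < 570.3 < 753.2), two triangles exist.

2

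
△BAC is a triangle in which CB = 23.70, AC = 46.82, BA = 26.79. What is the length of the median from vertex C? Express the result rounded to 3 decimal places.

Median from C: ½√(2·AC² + 2·CB² − BA²) ≈ 34.605.

34.605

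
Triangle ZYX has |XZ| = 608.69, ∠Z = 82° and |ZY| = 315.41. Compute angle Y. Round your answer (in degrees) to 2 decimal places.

69.06

By the law of cosines, |YX|² = |XZ|² + |ZY|² − 2·|XZ|·|ZY|·cos Z = 4.1655e+05, so |YX| ≈ 645.41.
Law of cosines again: cos Y = (|ZY|² + |YX|² − |XZ|²)/(2·|ZY|·|YX|) ≈ 0.35744, so ∠Y ≈ 69.06°.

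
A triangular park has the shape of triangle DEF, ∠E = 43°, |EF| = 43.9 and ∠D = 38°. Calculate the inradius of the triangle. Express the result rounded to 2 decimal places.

The third angle is ∠F = 180° − ∠D − ∠E = 99.00°.
Law of sines: |FD| = |EF|·sin E/sin D ≈ 48.63.
Law of sines: |DE| = |EF|·sin F/sin D ≈ 70.428.
Area = ½·|EF|·|FD|·sin F ≈ 1054.3.
Semiperimeter s = (43.9+48.63+70.428)/2 = 81.479.
Inradius = area/s = 1054.3/81.479 ≈ 12.939.

r ≈ 12.94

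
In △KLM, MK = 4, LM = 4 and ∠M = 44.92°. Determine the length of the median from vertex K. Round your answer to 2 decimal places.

By the law of cosines, KL² = LM² + MK² − 2·LM·MK·cos M = 9.341, so KL ≈ 3.0563.
Median from K: ½√(2·MK² + 2·KL² − LM²) ≈ 2.9446.

m_K ≈ 2.94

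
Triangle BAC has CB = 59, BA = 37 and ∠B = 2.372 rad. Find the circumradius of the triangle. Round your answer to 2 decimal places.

R ≈ 64.21

By the law of cosines, AC² = CB² + BA² − 2·CB·BA·cos B = 7985.6, so AC ≈ 89.362.
Area = ½·CB·BA·sin B ≈ 759.51.
Circumradius = AC/(2 sin B) ≈ 64.212.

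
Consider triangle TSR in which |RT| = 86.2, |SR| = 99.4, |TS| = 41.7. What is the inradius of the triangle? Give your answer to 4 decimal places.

Semiperimeter s = (99.4 + 86.2 + 41.7)/2 = 113.65.
Heron's formula: area = √(113.65·14.25·27.45·71.95) ≈ 1788.5.
Inradius = area/s = 1788.5/113.65 ≈ 15.737.

15.7365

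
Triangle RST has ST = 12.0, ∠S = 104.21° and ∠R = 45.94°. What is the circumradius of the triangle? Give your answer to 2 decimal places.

8.35

The third angle is ∠T = 180° − ∠R − ∠S = 29.85°.
Law of sines: TR = ST·sin S/sin R ≈ 16.188.
Law of sines: RS = ST·sin T/sin R ≈ 8.3115.
Circumradius = ST/(2 sin R) ≈ 8.3494.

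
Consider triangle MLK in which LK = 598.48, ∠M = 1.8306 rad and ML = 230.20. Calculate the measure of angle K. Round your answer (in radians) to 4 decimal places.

0.3809

Law of sines: sin K = ML·sin M/LK ≈ 0.37173.
Since LK ≥ ML, only the acute value applies: ∠K ≈ 0.3809 rad.
Then ∠L = π − ∠M − ∠K ≈ 0.9301 rad.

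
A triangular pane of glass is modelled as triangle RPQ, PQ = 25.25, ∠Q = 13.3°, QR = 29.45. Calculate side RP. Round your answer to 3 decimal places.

7.585

By the law of cosines, RP² = PQ² + QR² − 2·PQ·QR·cos Q = 57.529, so RP ≈ 7.5848.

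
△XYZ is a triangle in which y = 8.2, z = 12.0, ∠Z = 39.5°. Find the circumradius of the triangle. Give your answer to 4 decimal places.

R ≈ 9.4328

Law of sines: sin Y = y·sin Z/z ≈ 0.43465.
Since z ≥ y, only the acute value applies: ∠Y ≈ 25.76°.
Then ∠X = 180° − ∠Z − ∠Y ≈ 114.74°.
Law of sines gives x = z·sin X/sin Z ≈ 17.134.
Circumradius = z/(2 sin Z) ≈ 9.4328.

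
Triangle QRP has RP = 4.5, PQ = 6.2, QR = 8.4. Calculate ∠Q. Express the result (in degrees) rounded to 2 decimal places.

By the law of cosines, cos Q = (PQ² + QR² − RP²) / (2·PQ·QR) ≈ 0.85205, so ∠Q ≈ 31.56°.

∠Q ≈ 31.56°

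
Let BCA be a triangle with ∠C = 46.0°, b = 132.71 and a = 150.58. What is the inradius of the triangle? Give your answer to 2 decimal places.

r ≈ 36.37

By the law of cosines, c² = a² + b² − 2·a·b·cos C = 12523, so c ≈ 111.91.
Area = ½·a·b·sin C ≈ 7187.5.
Semiperimeter s = (132.71+111.91+150.58)/2 = 197.6.
Inradius = area/s = 7187.5/197.6 ≈ 36.374.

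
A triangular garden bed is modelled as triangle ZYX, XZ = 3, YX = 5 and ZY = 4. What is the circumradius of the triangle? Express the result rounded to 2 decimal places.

2.50

By the law of cosines, cos Z = (XZ² + ZY² − YX²) / (2·XZ·ZY) ≈ 0.00000, so ∠Z ≈ 90.00°.
Circumradius = YX/(2 sin Z) ≈ 2.5.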